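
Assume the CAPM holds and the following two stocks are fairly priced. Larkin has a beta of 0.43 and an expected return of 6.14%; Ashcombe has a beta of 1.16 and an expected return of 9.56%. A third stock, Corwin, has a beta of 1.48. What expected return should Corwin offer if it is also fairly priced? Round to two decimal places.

MRP (SML slope) = (9.56% − 6.14%) / (1.16 − 0.43) = 3.42% / 0.73 = 4.6849%
R_f (intercept) = 6.14% − 0.43 × 4.6849% = 4.1255%
E(R_Corwin) = R_f + β × MRP = 4.1255% + 1.48 × 4.6849% = 11.06%

11.06%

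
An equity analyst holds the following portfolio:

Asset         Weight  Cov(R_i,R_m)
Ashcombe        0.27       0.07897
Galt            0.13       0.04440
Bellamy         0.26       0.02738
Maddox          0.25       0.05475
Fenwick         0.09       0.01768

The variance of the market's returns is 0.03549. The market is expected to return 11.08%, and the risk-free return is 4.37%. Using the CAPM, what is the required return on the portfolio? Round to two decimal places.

13.73%

β_Ashcombe = 0.07897 / 0.03549 = 2.2251
β_Galt = 0.04440 / 0.03549 = 1.2511
β_Bellamy = 0.02738 / 0.03549 = 0.7715
β_Maddox = 0.05475 / 0.03549 = 1.5427
β_Fenwick = 0.01768 / 0.03549 = 0.4982
β_P = Σ w_i β_i = 0.27×2.2251 + 0.13×1.2511 + 0.26×0.7715 + 0.25×1.5427 + 0.09×0.4982 = 1.3945
MRP = 11.08% − 4.37% = 6.71%
E(R_P) = R_f + β_P × MRP = 4.37% + 1.3945 × 6.71% = 13.73%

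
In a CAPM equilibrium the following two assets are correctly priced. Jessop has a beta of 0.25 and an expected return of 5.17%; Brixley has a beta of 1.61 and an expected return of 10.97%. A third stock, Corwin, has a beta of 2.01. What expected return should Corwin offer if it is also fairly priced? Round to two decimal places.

12.68%

MRP (SML slope) = (10.97% − 5.17%) / (1.61 − 0.25) = 5.80% / 1.36 = 4.2647%
R_f (intercept) = 5.17% − 0.25 × 4.2647% = 4.1038%
E(R_Corwin) = R_f + β × MRP = 4.1038% + 2.01 × 4.2647% = 12.68%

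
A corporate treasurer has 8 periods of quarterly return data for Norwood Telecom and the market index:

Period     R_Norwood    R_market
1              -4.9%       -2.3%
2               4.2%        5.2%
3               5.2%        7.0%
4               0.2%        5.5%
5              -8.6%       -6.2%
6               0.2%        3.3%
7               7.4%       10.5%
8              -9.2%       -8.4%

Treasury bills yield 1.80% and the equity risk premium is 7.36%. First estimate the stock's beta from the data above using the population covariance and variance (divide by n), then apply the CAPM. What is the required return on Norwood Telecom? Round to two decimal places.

8.57%

Mean R_i = (-4.9 + 4.2 + 5.2 + 0.2 − 8.6 + 0.2 + 7.4 − 9.2) / 8 = -0.6875%
Mean R_m = (-2.3 + 5.2 + 7.0 + 5.5 − 6.2 + 3.3 + 10.5 − 8.4) / 8 = 1.8250%
Σ(R_i − R̄_i)(R_m − R̄_m) = 289.6075  ⇒  Cov = 289.6075 / 8 = 36.2009
Σ(R_m − R̄_m)² = 315.0750  ⇒  Var(R_m) = 315.0750 / 8 = 39.3844
β = Cov / Var(R_m) = 36.2009 / 39.3844 = 0.9192
E(R) = R_f + β × MRP = 1.80% + 0.9192 × 7.36% = 8.57%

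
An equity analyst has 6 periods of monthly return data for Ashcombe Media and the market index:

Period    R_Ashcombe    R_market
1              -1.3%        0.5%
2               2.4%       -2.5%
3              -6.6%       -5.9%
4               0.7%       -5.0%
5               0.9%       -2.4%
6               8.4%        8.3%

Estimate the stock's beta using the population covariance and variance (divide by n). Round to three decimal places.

Mean R_i = (-1.3 + 2.4 − 6.6 + 0.7 + 0.9 + 8.4) / 6 = 0.7500%
Mean R_m = (0.5 − 2.5 − 5.9 − 5.0 − 2.4 + 8.3) / 6 = -1.1667%
Σ(R_i − R̄_i)(R_m − R̄_m) = 101.6000  ⇒  Cov = 101.6000 / 6 = 16.9333
Σ(R_m − R̄_m)² = 132.7933  ⇒  Var(R_m) = 132.7933 / 6 = 22.1322
β = Cov / Var(R_m) = 16.9333 / 22.1322 = 0.7651

0.765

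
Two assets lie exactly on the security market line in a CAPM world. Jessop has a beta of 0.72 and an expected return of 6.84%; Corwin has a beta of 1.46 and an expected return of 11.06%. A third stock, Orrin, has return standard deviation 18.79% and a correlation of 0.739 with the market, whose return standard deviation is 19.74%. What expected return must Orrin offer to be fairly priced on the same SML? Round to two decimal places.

6.75%

MRP = (11.06% − 6.84%) / (1.46 − 0.72) = 5.7027%
R_f = 6.84% − 0.72 × 5.7027% = 2.7341%
β_Orrin = ρ·σ_i/σ_m = 0.739 × 18.79 / 19.74 = 0.7034
E(R_Orrin) = R_f + β × MRP = 2.7341% + 0.7034 × 5.7027% = 6.75%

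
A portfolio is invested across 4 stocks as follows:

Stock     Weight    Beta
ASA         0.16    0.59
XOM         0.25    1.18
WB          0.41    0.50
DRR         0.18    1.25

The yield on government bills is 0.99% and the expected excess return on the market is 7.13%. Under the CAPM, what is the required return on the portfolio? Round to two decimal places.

6.83%

β_P = Σ w_i β_i = 0.16×0.59 + 0.25×1.18 + 0.41×0.50 + 0.18×1.25 = 0.8194
E(R_P) = R_f + β_P × MRP = 0.99% + 0.8194 × 7.13% = 6.83%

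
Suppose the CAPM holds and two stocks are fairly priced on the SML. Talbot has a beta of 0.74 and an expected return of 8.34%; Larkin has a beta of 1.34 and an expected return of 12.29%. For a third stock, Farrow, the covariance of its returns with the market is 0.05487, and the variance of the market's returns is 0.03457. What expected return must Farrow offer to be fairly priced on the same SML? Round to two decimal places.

MRP = (12.29% − 8.34%) / (1.34 − 0.74) = 6.5833%
R_f = 8.34% − 0.74 × 6.5833% = 3.4684%
β_Farrow = Cov / Var(R_m) = 0.05487 / 0.03457 = 1.5872
E(R_Farrow) = R_f + β × MRP = 3.4684% + 1.5872 × 6.5833% = 13.92%

13.92%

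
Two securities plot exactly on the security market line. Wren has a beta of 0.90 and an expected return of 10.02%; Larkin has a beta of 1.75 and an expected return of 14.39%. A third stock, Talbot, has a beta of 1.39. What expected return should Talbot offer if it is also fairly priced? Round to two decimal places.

MRP (SML slope) = (14.39% − 10.02%) / (1.75 − 0.90) = 4.37% / 0.85 = 5.1412%
R_f (intercept) = 10.02% − 0.90 × 5.1412% = 5.3929%
E(R_Talbot) = R_f + β × MRP = 5.3929% + 1.39 × 5.1412% = 12.54%

12.54%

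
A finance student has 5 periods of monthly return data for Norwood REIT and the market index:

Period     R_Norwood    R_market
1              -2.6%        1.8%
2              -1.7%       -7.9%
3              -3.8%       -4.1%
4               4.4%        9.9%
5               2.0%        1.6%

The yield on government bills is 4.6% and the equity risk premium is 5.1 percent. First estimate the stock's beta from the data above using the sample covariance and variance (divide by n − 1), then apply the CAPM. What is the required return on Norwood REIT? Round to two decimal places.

6.60%

Mean R_i = (-2.6 − 1.7 − 3.8 + 4.4 + 2.0) / 5 = -0.3400%
Mean R_m = (1.8 − 7.9 − 4.1 + 9.9 + 1.6) / 5 = 0.2600%
Σ(R_i − R̄_i)(R_m − R̄_m) = 71.5320  ⇒  Cov = 71.5320 / 4 = 17.8830
Σ(R_m − R̄_m)² = 182.6920  ⇒  Var(R_m) = 182.6920 / 4 = 45.6730
β = Cov / Var(R_m) = 17.8830 / 45.6730 = 0.3915
E(R) = R_f + β × MRP = 4.6% + 0.3915 × 5.1% = 6.60%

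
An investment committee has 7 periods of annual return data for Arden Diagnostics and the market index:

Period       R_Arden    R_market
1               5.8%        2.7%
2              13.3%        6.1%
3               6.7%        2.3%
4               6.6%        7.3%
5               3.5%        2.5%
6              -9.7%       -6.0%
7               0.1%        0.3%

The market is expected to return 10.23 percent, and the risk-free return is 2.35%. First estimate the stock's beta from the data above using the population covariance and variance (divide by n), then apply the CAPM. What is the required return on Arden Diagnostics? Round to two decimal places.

Mean R_i = (5.8 + 13.3 + 6.7 + 6.6 + 3.5 − 9.7 + 0.1) / 7 = 3.7571%
Mean R_m = (2.7 + 6.1 + 2.3 + 7.3 + 2.5 − 6.0 + 0.3) / 7 = 2.1714%
Σ(R_i − R̄_i)(R_m − R̄_m) = 170.2514  ⇒  Cov = 170.2514 / 7 = 24.3216
Σ(R_m − R̄_m)² = 112.4143  ⇒  Var(R_m) = 112.4143 / 7 = 16.0592
β = Cov / Var(R_m) = 24.3216 / 16.0592 = 1.5145
MRP = 10.23% − 2.35% = 7.88%
E(R) = R_f + β × MRP = 2.35% + 1.5145 × 7.88% = 14.28%

14.28%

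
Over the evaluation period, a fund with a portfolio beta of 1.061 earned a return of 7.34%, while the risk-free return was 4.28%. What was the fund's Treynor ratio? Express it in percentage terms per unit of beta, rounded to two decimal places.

2.88%

Treynor = (R_P − R_f) / β_P = (7.34% − 4.28%) / 1.0610 = 3.06% / 1.0610 = 2.88%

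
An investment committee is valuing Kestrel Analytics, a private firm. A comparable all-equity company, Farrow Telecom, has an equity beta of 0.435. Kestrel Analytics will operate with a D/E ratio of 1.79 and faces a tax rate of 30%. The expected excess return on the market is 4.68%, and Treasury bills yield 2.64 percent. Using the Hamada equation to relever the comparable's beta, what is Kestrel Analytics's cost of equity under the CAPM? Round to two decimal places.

β_L = β_U × [1 + (1 − t)(D/E)] = 0.435 × [1 + (1 − 0.30) × 1.79]
    = 0.435 × [1 + 0.70 × 1.79] = 0.435 × 2.2530 = 0.9801
E(R) = R_f + β_L × MRP = 2.64% + 0.9801 × 4.68% = 7.23%

7.23%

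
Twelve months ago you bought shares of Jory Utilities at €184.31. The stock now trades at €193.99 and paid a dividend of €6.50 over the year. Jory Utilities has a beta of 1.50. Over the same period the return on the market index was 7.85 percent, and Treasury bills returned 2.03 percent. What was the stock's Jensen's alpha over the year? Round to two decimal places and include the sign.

-1.98%

Realised HPR = (P1 + D1 − P0) / P0 = (193.99 + 6.50 − 184.31) / 184.31 = 16.18 / 184.31 = 8.7787%
MRP = 7.85% − 2.03% = 5.82%
CAPM required = R_f + β·MRP = 2.03% + 1.50 × 5.82% = 10.7600%
α = realised − required = 8.7787% − 10.7600% = -1.98%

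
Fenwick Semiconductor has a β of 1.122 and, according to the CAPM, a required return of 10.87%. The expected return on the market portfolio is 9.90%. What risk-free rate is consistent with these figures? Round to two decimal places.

1.95%

E(R) = R_f + β(E(R_m) − R_f) = R_f(1 − β) + β·E(R_m)
10.87% = R_f × (1 − 1.122) + 1.122 × 9.90%
10.87% = R_f × -0.122 + 11.10780%
R_f = (10.87% − 11.10780%) / -0.122 = 1.95%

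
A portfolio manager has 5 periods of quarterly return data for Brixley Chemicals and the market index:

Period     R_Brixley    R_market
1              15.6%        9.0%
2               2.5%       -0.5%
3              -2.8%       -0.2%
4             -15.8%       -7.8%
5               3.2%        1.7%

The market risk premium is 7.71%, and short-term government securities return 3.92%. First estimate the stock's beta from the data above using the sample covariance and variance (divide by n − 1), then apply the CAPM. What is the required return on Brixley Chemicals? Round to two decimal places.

18.22%

Mean R_i = (15.6 + 2.5 − 2.8 − 15.8 + 3.2) / 5 = 0.5400%
Mean R_m = (9.0 − 0.5 − 0.2 − 7.8 + 1.7) / 5 = 0.4400%
Σ(R_i − R̄_i)(R_m − R̄_m) = 267.2020  ⇒  Cov = 267.2020 / 4 = 66.8005
Σ(R_m − R̄_m)² = 144.0520  ⇒  Var(R_m) = 144.0520 / 4 = 36.0130
β = Cov / Var(R_m) = 66.8005 / 36.0130 = 1.8549
E(R) = R_f + β × MRP = 3.92% + 1.8549 × 7.71% = 18.22%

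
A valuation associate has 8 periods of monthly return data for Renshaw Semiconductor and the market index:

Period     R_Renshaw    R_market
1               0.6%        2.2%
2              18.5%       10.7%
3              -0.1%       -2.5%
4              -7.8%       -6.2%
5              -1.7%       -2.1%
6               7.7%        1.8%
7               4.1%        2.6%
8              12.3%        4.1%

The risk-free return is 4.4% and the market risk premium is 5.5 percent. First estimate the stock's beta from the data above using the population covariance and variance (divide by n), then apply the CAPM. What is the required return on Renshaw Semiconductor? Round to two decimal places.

Mean R_i = (0.6 + 18.5 − 0.1 − 7.8 − 1.7 + 7.7 + 4.1 + 12.3) / 8 = 4.2000%
Mean R_m = (2.2 + 10.7 − 2.5 − 6.2 − 2.1 + 1.8 + 2.6 + 4.1) / 8 = 1.3250%
Σ(R_i − R̄_i)(R_m − R̄_m) = 281.8800  ⇒  Cov = 281.8800 / 8 = 35.2350
Σ(R_m − R̄_m)² = 181.1950  ⇒  Var(R_m) = 181.1950 / 8 = 22.6494
β = Cov / Var(R_m) = 35.2350 / 22.6494 = 1.5557
E(R) = R_f + β × MRP = 4.4% + 1.5557 × 5.5% = 12.96%

12.96%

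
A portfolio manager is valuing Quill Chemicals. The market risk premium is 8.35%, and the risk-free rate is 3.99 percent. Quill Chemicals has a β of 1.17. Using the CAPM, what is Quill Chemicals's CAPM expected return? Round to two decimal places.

13.76%

E(R) = R_f + β × MRP = 3.99% + 1.17 × 8.35% = 13.76%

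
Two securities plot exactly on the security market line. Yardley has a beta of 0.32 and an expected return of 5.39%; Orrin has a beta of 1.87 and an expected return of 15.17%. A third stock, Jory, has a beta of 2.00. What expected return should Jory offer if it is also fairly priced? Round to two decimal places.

15.99%

MRP (SML slope) = (15.17% − 5.39%) / (1.87 − 0.32) = 9.78% / 1.55 = 6.3097%
R_f (intercept) = 5.39% − 0.32 × 6.3097% = 3.3709%
E(R_Jory) = R_f + β × MRP = 3.3709% + 2.00 × 6.3097% = 15.99%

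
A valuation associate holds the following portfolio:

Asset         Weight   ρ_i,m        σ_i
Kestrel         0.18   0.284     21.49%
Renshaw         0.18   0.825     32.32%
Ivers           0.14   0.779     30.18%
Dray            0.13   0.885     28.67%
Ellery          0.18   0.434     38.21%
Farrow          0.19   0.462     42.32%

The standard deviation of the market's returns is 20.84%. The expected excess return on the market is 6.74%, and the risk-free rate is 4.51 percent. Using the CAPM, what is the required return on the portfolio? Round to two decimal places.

β_Kestrel = 0.284 × 21.49% / 20.84% = 0.2929
β_Renshaw = 0.825 × 32.32% / 20.84% = 1.2795
β_Ivers = 0.779 × 30.18% / 20.84% = 1.1281
β_Dray = 0.885 × 28.67% / 20.84% = 1.2175
β_Ellery = 0.434 × 38.21% / 20.84% = 0.7957
β_Farrow = 0.462 × 42.32% / 20.84% = 0.9382
β_P = Σ w_i β_i = 0.18×0.2929 + 0.18×1.2795 + 0.14×1.1281 + 0.13×1.2175 + 0.18×0.7957 + 0.19×0.9382 = 0.9207
E(R_P) = R_f + β_P × MRP = 4.51% + 0.9207 × 6.74% = 10.72%

10.72%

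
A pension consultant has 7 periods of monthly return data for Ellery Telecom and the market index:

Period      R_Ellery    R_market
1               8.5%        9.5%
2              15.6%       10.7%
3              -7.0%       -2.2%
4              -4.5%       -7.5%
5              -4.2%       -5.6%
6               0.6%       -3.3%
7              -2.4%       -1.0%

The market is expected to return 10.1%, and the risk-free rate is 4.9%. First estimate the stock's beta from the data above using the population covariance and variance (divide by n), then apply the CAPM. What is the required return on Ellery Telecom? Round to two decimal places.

10.29%

Mean R_i = (8.5 + 15.6 − 7.0 − 4.5 − 4.2 + 0.6 − 2.4) / 7 = 0.9429%
Mean R_m = (9.5 + 10.7 − 2.2 − 7.5 − 5.6 − 3.3 − 1.0) / 7 = 0.0857%
Σ(R_i − R̄_i)(R_m − R̄_m) = 320.1943  ⇒  Cov = 320.1943 / 7 = 45.7420
Σ(R_m − R̄_m)² = 309.0286  ⇒  Var(R_m) = 309.0286 / 7 = 44.1469
β = Cov / Var(R_m) = 45.7420 / 44.1469 = 1.0361
MRP = 10.1% − 4.9% = 5.20%
E(R) = R_f + β × MRP = 4.9% + 1.0361 × 5.2% = 10.29%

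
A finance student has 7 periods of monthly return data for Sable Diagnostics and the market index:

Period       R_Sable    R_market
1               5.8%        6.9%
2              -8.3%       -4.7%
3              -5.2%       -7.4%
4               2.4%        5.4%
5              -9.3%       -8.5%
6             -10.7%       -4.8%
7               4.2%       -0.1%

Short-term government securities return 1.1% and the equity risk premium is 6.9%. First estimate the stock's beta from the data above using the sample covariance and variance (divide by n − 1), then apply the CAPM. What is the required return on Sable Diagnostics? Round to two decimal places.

Mean R_i = (5.8 − 8.3 − 5.2 + 2.4 − 9.3 − 10.7 + 4.2) / 7 = -3.0143%
Mean R_m = (6.9 − 4.7 − 7.4 + 5.4 − 8.5 − 4.8 − 0.1) / 7 = -1.8857%
Σ(R_i − R̄_i)(R_m − R̄_m) = 220.6714  ⇒  Cov = 220.6714 / 6 = 36.7786
Σ(R_m − R̄_m)² = 224.0286  ⇒  Var(R_m) = 224.0286 / 6 = 37.3381
β = Cov / Var(R_m) = 36.7786 / 37.3381 = 0.9850
E(R) = R_f + β × MRP = 1.1% + 0.9850 × 6.9% = 7.90%

7.90%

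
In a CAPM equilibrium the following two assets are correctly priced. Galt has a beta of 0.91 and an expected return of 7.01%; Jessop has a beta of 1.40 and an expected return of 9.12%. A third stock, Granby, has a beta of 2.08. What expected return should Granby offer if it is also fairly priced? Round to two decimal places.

MRP (SML slope) = (9.12% − 7.01%) / (1.40 − 0.91) = 2.11% / 0.49 = 4.3061%
R_f (intercept) = 7.01% − 0.91 × 4.3061% = 3.0914%
E(R_Granby) = R_f + β × MRP = 3.0914% + 2.08 × 4.3061% = 12.05%

12.05%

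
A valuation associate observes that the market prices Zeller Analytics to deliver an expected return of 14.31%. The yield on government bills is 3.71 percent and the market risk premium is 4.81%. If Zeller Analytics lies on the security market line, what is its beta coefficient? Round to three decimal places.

β = (E(R) − R_f) / MRP = (14.31% − 3.71%) / 4.81% = 10.60% / 4.81% = 2.204

2.204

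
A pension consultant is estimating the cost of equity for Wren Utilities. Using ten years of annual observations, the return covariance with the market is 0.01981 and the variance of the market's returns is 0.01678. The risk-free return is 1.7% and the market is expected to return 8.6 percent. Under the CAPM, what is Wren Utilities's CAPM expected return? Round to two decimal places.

9.85%

β = Cov(R_i, R_m) / Var(R_m) = 0.01981 / 0.01678 = 1.1806
MRP = 8.6% − 1.7% = 6.90%
E(R) = R_f + β × MRP = 1.7% + 1.1806 × 6.9% = 9.85%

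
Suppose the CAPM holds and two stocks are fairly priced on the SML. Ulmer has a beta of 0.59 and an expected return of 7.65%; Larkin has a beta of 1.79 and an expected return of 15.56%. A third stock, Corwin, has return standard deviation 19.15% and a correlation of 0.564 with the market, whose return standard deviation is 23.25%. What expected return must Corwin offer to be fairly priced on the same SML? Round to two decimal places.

6.82%

MRP = (15.56% − 7.65%) / (1.79 − 0.59) = 6.5917%
R_f = 7.65% − 0.59 × 6.5917% = 3.7609%
β_Corwin = ρ·σ_i/σ_m = 0.564 × 19.15 / 23.25 = 0.4645
E(R_Corwin) = R_f + β × MRP = 3.7609% + 0.4645 × 6.5917% = 6.82%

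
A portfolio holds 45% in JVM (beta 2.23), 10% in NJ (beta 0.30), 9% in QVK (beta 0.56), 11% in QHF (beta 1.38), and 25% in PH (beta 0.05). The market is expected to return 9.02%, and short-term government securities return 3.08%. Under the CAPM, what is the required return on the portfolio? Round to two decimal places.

10.49%

β_P = Σ w_i β_i = 0.45×2.23 + 0.10×0.30 + 0.09×0.56 + 0.11×1.38 + 0.25×0.05 = 1.2482
MRP = 9.02% − 3.08% = 5.94%
E(R_P) = R_f + β_P × MRP = 3.08% + 1.2482 × 5.94% = 10.49%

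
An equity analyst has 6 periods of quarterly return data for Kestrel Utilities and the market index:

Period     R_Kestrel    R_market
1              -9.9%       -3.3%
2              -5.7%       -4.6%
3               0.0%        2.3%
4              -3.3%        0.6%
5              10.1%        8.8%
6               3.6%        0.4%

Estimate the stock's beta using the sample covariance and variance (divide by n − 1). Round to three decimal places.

Mean R_i = (-9.9 − 5.7 + 0.0 − 3.3 + 10.1 + 3.6) / 6 = -0.8667%
Mean R_m = (-3.3 − 4.6 + 2.3 + 0.6 + 8.8 + 0.4) / 6 = 0.7000%
Σ(R_i − R̄_i)(R_m − R̄_m) = 150.8700  ⇒  Cov = 150.8700 / 5 = 30.1740
Σ(R_m − R̄_m)² = 112.3600  ⇒  Var(R_m) = 112.3600 / 5 = 22.4720
β = Cov / Var(R_m) = 30.1740 / 22.4720 = 1.3427

1.343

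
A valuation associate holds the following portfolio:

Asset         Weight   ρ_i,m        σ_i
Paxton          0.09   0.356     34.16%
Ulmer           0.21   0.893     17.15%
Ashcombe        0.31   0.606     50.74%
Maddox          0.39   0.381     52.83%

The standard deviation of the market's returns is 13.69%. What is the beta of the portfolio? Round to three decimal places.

1.585

β_Paxton = 0.356 × 34.16% / 13.69% = 0.8883
β_Ulmer = 0.893 × 17.15% / 13.69% = 1.1187
β_Ashcombe = 0.606 × 50.74% / 13.69% = 2.2461
β_Maddox = 0.381 × 52.83% / 13.69% = 1.4703
β_P = Σ w_i β_i = 0.09×0.8883 + 0.21×1.1187 + 0.31×2.2461 + 0.39×1.4703 = 1.5846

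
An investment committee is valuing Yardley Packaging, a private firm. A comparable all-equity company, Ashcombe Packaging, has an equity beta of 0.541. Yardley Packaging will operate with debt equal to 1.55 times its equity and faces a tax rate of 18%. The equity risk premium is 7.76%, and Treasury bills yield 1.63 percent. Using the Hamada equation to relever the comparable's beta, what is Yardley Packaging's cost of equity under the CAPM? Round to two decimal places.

β_L = β_U × [1 + (1 − t)(D/E)] = 0.541 × [1 + (1 − 0.18) × 1.55]
    = 0.541 × [1 + 0.82 × 1.55] = 0.541 × 2.2710 = 1.2286
E(R) = R_f + β_L × MRP = 1.63% + 1.2286 × 7.76% = 11.16%

11.16%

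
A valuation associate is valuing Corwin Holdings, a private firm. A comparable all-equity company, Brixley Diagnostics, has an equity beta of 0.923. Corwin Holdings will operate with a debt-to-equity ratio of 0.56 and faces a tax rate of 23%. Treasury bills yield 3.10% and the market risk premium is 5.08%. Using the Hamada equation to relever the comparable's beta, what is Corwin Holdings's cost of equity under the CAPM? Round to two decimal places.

β_L = β_U × [1 + (1 − t)(D/E)] = 0.923 × [1 + (1 − 0.23) × 0.56]
    = 0.923 × [1 + 0.77 × 0.56] = 0.923 × 1.4312 = 1.3210
E(R) = R_f + β_L × MRP = 3.10% + 1.3210 × 5.08% = 9.81%

9.81%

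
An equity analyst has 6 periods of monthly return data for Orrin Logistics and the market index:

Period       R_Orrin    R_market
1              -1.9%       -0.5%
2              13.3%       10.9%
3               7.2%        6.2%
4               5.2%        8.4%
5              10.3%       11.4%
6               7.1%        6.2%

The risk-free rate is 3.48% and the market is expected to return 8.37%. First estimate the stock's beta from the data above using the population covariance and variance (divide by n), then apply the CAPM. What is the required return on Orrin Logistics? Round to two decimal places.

Mean R_i = (-1.9 + 13.3 + 7.2 + 5.2 + 10.3 + 7.1) / 6 = 6.8667%
Mean R_m = (-0.5 + 10.9 + 6.2 + 8.4 + 11.4 + 6.2) / 6 = 7.1000%
Σ(R_i − R̄_i)(R_m − R̄_m) = 103.1600  ⇒  Cov = 103.1600 / 6 = 17.1933
Σ(R_m − R̄_m)² = 94.0000  ⇒  Var(R_m) = 94.0000 / 6 = 15.6667
β = Cov / Var(R_m) = 17.1933 / 15.6667 = 1.0974
MRP = 8.37% − 3.48% = 4.89%
E(R) = R_f + β × MRP = 3.48% + 1.0974 × 4.89% = 8.85%

8.85%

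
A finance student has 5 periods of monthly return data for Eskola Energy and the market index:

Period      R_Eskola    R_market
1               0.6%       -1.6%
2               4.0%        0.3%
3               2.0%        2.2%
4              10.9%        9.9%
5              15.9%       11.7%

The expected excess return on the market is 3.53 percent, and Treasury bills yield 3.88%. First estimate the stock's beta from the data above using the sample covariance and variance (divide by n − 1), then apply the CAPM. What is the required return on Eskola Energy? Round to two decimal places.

Mean R_i = (0.6 + 4.0 + 2.0 + 10.9 + 15.9) / 5 = 6.6800%
Mean R_m = (-1.6 + 0.3 + 2.2 + 9.9 + 11.7) / 5 = 4.5000%
Σ(R_i − R̄_i)(R_m − R̄_m) = 148.2800  ⇒  Cov = 148.2800 / 4 = 37.0700
Σ(R_m − R̄_m)² = 141.1400  ⇒  Var(R_m) = 141.1400 / 4 = 35.2850
β = Cov / Var(R_m) = 37.0700 / 35.2850 = 1.0506
E(R) = R_f + β × MRP = 3.88% + 1.0506 × 3.53% = 7.59%

7.59%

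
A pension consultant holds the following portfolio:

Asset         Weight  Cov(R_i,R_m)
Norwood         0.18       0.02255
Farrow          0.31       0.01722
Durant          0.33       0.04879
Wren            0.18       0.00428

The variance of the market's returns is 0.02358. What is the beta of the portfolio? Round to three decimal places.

β_Norwood = 0.02255 / 0.02358 = 0.9563
β_Farrow = 0.01722 / 0.02358 = 0.7303
β_Durant = 0.04879 / 0.02358 = 2.0691
β_Wren = 0.00428 / 0.02358 = 0.1815
β_P = Σ w_i β_i = 0.18×0.9563 + 0.31×0.7303 + 0.33×2.0691 + 0.18×0.1815 = 1.1140

1.114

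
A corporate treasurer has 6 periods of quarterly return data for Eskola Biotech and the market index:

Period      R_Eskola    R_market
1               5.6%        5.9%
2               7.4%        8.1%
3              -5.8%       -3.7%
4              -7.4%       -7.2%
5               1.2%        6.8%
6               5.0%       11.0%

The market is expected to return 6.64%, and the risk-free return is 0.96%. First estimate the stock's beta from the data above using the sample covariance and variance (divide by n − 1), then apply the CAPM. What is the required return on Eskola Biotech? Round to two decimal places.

5.54%

Mean R_i = (5.6 + 7.4 − 5.8 − 7.4 + 1.2 + 5.0) / 6 = 1.0000%
Mean R_m = (5.9 + 8.1 − 3.7 − 7.2 + 6.8 + 11.0) / 6 = 3.4833%
Σ(R_i − R̄_i)(R_m − R̄_m) = 209.9800  ⇒  Cov = 209.9800 / 5 = 41.9960
Σ(R_m − R̄_m)² = 260.3883  ⇒  Var(R_m) = 260.3883 / 5 = 52.0777
β = Cov / Var(R_m) = 41.9960 / 52.0777 = 0.8064
MRP = 6.64% − 0.96% = 5.68%
E(R) = R_f + β × MRP = 0.96% + 0.8064 × 5.68% = 5.54%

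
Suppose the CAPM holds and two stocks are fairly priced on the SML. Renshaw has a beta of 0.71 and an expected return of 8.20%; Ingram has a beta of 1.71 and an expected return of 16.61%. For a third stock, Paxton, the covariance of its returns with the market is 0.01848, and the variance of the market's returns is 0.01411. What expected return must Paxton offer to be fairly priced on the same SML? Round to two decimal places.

MRP = (16.61% − 8.20%) / (1.71 − 0.71) = 8.4100%
R_f = 8.20% − 0.71 × 8.4100% = 2.2289%
β_Paxton = Cov / Var(R_m) = 0.01848 / 0.01411 = 1.3097
E(R_Paxton) = R_f + β × MRP = 2.2289% + 1.3097 × 8.4100% = 13.24%

13.24%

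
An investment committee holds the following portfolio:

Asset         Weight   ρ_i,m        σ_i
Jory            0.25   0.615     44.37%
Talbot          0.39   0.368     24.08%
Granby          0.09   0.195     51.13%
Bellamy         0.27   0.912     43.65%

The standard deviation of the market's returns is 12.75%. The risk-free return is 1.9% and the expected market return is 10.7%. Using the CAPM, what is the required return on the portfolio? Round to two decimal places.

β_Jory = 0.615 × 44.37% / 12.75% = 2.1402
β_Talbot = 0.368 × 24.08% / 12.75% = 0.6950
β_Granby = 0.195 × 51.13% / 12.75% = 0.7820
β_Bellamy = 0.912 × 43.65% / 12.75% = 3.1223
β_P = Σ w_i β_i = 0.25×2.1402 + 0.39×0.6950 + 0.09×0.7820 + 0.27×3.1223 = 1.7195
MRP = 10.7% − 1.9% = 8.80%
E(R_P) = R_f + β_P × MRP = 1.9% + 1.7195 × 8.8% = 17.03%

17.03%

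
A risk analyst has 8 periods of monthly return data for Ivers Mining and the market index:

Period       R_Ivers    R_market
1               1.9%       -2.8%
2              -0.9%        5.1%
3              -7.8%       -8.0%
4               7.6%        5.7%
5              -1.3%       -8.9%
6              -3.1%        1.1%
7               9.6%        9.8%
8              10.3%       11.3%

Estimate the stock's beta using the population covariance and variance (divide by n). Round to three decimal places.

Mean R_i = (1.9 − 0.9 − 7.8 + 7.6 − 1.3 − 3.1 + 9.6 + 10.3) / 8 = 2.0375%
Mean R_m = (-2.8 + 5.1 − 8.0 + 5.7 − 8.9 + 1.1 + 9.8 + 11.3) / 8 = 1.6625%
Σ(R_i − R̄_i)(R_m − R̄_m) = 287.3413  ⇒  Cov = 287.3413 / 8 = 35.9177
Σ(R_m − R̄_m)² = 412.3788  ⇒  Var(R_m) = 412.3788 / 8 = 51.5474
β = Cov / Var(R_m) = 35.9177 / 51.5474 = 0.6968

0.697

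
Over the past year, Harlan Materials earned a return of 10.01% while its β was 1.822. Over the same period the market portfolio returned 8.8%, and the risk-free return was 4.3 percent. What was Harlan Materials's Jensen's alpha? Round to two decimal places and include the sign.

Market excess return = 8.8% − 4.3% = 4.50%
CAPM benchmark = R_f + β(R_m − R_f) = 4.3% + 1.822 × 4.5% = 12.4990%
α = actual − benchmark = 10.01% − 12.4990% = -2.49%

-2.49%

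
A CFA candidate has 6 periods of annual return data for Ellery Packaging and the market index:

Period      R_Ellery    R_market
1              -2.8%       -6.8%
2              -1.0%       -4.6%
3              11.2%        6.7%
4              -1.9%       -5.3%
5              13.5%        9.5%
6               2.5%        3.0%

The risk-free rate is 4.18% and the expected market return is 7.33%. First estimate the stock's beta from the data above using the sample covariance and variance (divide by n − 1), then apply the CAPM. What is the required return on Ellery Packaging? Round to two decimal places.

Mean R_i = (-2.8 − 1.0 + 11.2 − 1.9 + 13.5 + 2.5) / 6 = 3.5833%
Mean R_m = (-6.8 − 4.6 + 6.7 − 5.3 + 9.5 + 3.0) / 6 = 0.4167%
Σ(R_i − R̄_i)(R_m − R̄_m) = 235.5417  ⇒  Cov = 235.5417 / 5 = 47.1083
Σ(R_m − R̄_m)² = 238.5883  ⇒  Var(R_m) = 238.5883 / 5 = 47.7177
β = Cov / Var(R_m) = 47.1083 / 47.7177 = 0.9872
MRP = 7.33% − 4.18% = 3.15%
E(R) = R_f + β × MRP = 4.18% + 0.9872 × 3.15% = 7.29%

7.29%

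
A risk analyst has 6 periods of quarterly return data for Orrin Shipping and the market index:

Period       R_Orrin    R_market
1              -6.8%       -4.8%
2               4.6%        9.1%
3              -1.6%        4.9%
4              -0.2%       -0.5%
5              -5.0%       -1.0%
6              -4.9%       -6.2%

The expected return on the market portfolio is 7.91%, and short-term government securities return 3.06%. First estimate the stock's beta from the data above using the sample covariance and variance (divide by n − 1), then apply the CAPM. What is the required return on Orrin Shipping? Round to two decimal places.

Mean R_i = (-6.8 + 4.6 − 1.6 − 0.2 − 5.0 − 4.9) / 6 = -2.3167%
Mean R_m = (-4.8 + 9.1 + 4.9 − 0.5 − 1.0 − 6.2) / 6 = 0.2500%
Σ(R_i − R̄_i)(R_m − R̄_m) = 105.6150  ⇒  Cov = 105.6150 / 5 = 21.1230
Σ(R_m − R̄_m)² = 169.1750  ⇒  Var(R_m) = 169.1750 / 5 = 33.8350
β = Cov / Var(R_m) = 21.1230 / 33.8350 = 0.6243
MRP = 7.91% − 3.06% = 4.85%
E(R) = R_f + β × MRP = 3.06% + 0.6243 × 4.85% = 6.09%

6.09%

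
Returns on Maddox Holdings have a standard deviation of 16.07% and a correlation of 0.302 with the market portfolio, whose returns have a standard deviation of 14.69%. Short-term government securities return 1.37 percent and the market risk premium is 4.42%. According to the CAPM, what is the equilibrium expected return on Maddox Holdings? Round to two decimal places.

β = ρ × σ_i / σ_m = 0.302 × 16.07% / 14.69% = 0.3304
E(R) = 1.37% + 0.3304 × 4.42% = 2.83%

2.83%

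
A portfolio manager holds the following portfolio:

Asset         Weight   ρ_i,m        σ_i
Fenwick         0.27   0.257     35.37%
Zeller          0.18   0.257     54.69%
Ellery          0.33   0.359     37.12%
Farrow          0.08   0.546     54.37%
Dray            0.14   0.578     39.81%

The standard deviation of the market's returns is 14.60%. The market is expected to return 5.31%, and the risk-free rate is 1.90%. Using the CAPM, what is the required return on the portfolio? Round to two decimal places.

β_Fenwick = 0.257 × 35.37% / 14.60% = 0.6226
β_Zeller = 0.257 × 54.69% / 14.60% = 0.9627
β_Ellery = 0.359 × 37.12% / 14.60% = 0.9127
β_Farrow = 0.546 × 54.37% / 14.60% = 2.0333
β_Dray = 0.578 × 39.81% / 14.60% = 1.5760
β_P = Σ w_i β_i = 0.27×0.6226 + 0.18×0.9627 + 0.33×0.9127 + 0.08×2.0333 + 0.14×1.5760 = 1.0259
MRP = 5.31% − 1.90% = 3.41%
E(R_P) = R_f + β_P × MRP = 1.90% + 1.0259 × 3.41% = 5.40%

5.40%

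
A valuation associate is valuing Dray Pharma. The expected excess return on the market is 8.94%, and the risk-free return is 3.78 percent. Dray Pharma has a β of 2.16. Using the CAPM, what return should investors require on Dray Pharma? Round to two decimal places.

23.09%

E(R) = R_f + β × MRP = 3.78% + 2.16 × 8.94% = 23.09%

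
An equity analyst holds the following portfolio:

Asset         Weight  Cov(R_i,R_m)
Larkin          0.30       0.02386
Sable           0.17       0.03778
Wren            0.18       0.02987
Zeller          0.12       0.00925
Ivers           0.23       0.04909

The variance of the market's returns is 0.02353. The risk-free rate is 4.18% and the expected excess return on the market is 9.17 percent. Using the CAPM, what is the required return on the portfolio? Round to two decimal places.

16.40%

β_Larkin = 0.02386 / 0.02353 = 1.0140
β_Sable = 0.03778 / 0.02353 = 1.6056
β_Wren = 0.02987 / 0.02353 = 1.2694
β_Zeller = 0.00925 / 0.02353 = 0.3931
β_Ivers = 0.04909 / 0.02353 = 2.0863
β_P = Σ w_i β_i = 0.30×1.0140 + 0.17×1.6056 + 0.18×1.2694 + 0.12×0.3931 + 0.23×2.0863 = 1.3327
E(R_P) = R_f + β_P × MRP = 4.18% + 1.3327 × 9.17% = 16.40%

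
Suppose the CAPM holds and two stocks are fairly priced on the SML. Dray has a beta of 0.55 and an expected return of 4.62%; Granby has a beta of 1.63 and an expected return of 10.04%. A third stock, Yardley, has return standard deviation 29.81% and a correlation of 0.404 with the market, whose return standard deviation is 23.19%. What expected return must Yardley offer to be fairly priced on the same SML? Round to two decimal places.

MRP = (10.04% − 4.62%) / (1.63 − 0.55) = 5.0185%
R_f = 4.62% − 0.55 × 5.0185% = 1.8598%
β_Yardley = ρ·σ_i/σ_m = 0.404 × 29.81 / 23.19 = 0.5193
E(R_Yardley) = R_f + β × MRP = 1.8598% + 0.5193 × 5.0185% = 4.47%

4.47%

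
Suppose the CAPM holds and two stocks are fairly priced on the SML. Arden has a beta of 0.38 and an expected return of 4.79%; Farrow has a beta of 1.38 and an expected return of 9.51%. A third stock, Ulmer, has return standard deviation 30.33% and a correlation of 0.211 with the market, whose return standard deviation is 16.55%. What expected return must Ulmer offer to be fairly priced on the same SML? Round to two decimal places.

4.82%

MRP = (9.51% − 4.79%) / (1.38 − 0.38) = 4.7200%
R_f = 4.79% − 0.38 × 4.7200% = 2.9964%
β_Ulmer = ρ·σ_i/σ_m = 0.211 × 30.33 / 16.55 = 0.3867
E(R_Ulmer) = R_f + β × MRP = 2.9964% + 0.3867 × 4.7200% = 4.82%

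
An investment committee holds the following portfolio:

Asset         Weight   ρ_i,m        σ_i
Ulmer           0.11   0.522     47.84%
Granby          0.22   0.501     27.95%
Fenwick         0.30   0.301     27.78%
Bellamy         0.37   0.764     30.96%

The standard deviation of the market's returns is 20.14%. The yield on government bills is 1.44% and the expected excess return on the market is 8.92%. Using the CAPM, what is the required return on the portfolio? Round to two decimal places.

9.01%

β_Ulmer = 0.522 × 47.84% / 20.14% = 1.2399
β_Granby = 0.501 × 27.95% / 20.14% = 0.6953
β_Fenwick = 0.301 × 27.78% / 20.14% = 0.4152
β_Bellamy = 0.764 × 30.96% / 20.14% = 1.1745
β_P = Σ w_i β_i = 0.11×1.2399 + 0.22×0.6953 + 0.30×0.4152 + 0.37×1.1745 = 0.8485
E(R_P) = R_f + β_P × MRP = 1.44% + 0.8485 × 8.92% = 9.01%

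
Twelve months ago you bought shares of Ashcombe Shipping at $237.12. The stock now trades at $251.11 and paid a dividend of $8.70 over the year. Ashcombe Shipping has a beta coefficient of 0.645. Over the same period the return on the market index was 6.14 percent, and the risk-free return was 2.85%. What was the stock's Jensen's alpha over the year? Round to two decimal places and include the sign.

Realised HPR = (P1 + D1 − P0) / P0 = (251.11 + 8.70 − 237.12) / 237.12 = 22.69 / 237.12 = 9.5690%
MRP = 6.14% − 2.85% = 3.29%
CAPM required = R_f + β·MRP = 2.85% + 0.645 × 3.29% = 4.97205%
α = realised − required = 9.5690% − 4.97205% = +4.60%

+4.60%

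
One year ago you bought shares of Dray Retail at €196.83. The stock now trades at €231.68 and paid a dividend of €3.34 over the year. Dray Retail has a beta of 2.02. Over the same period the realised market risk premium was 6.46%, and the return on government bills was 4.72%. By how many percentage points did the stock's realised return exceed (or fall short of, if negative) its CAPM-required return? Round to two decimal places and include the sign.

+1.63%

Realised HPR = (P1 + D1 − P0) / P0 = (231.68 + 3.34 − 196.83) / 196.83 = 38.19 / 196.83 = 19.4025%
CAPM required = R_f + β·MRP = 4.72% + 2.02 × 6.46% = 17.7692%
α = realised − required = 19.4025% − 17.7692% = +1.63%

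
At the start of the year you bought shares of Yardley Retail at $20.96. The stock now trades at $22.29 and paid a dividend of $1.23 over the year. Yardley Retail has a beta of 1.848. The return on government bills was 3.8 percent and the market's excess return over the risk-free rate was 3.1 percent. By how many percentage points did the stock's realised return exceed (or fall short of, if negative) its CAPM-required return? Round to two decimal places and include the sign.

+2.68%

Realised HPR = (P1 + D1 − P0) / P0 = (22.29 + 1.23 − 20.96) / 20.96 = 2.56 / 20.96 = 12.2137%
CAPM required = R_f + β·MRP = 3.8% + 1.848 × 3.1% = 9.5288%
α = realised − required = 12.2137% − 9.5288% = +2.68%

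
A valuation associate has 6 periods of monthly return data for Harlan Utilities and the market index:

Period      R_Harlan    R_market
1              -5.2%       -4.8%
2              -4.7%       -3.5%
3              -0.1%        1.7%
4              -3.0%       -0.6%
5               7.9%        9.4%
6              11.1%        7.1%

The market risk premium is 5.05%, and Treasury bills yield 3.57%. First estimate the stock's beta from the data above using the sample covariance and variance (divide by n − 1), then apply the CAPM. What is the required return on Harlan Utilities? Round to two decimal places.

Mean R_i = (-5.2 − 4.7 − 0.1 − 3.0 + 7.9 + 11.1) / 6 = 1.0000%
Mean R_m = (-4.8 − 3.5 + 1.7 − 0.6 + 9.4 + 7.1) / 6 = 1.5500%
Σ(R_i − R̄_i)(R_m − R̄_m) = 186.8100  ⇒  Cov = 186.8100 / 5 = 37.3620
Σ(R_m − R̄_m)² = 162.8950  ⇒  Var(R_m) = 162.8950 / 5 = 32.5790
β = Cov / Var(R_m) = 37.3620 / 32.5790 = 1.1468
E(R) = R_f + β × MRP = 3.57% + 1.1468 × 5.05% = 9.36%

9.36%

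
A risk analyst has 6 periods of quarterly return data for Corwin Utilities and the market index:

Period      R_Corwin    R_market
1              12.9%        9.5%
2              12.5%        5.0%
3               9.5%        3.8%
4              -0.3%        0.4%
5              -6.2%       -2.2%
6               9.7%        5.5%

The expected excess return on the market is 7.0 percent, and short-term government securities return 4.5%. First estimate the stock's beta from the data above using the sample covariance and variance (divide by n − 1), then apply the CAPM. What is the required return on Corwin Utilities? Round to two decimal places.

16.82%

Mean R_i = (12.9 + 12.5 + 9.5 − 0.3 − 6.2 + 9.7) / 6 = 6.3500%
Mean R_m = (9.5 + 5.0 + 3.8 + 0.4 − 2.2 + 5.5) / 6 = 3.6667%
Σ(R_i − R̄_i)(R_m − R̄_m) = 148.3200  ⇒  Cov = 148.3200 / 5 = 29.6640
Σ(R_m − R̄_m)² = 84.2733  ⇒  Var(R_m) = 84.2733 / 5 = 16.8547
β = Cov / Var(R_m) = 29.6640 / 16.8547 = 1.7600
E(R) = R_f + β × MRP = 4.5% + 1.7600 × 7.0% = 16.82%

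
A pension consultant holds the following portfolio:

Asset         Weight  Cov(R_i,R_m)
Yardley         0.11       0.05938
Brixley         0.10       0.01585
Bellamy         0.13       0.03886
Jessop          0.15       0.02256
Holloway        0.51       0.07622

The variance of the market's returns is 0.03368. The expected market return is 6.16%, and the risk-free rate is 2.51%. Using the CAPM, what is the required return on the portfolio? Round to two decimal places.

β_Yardley = 0.05938 / 0.03368 = 1.7631
β_Brixley = 0.01585 / 0.03368 = 0.4706
β_Bellamy = 0.03886 / 0.03368 = 1.1538
β_Jessop = 0.02256 / 0.03368 = 0.6698
β_Holloway = 0.07622 / 0.03368 = 2.2631
β_P = Σ w_i β_i = 0.11×1.7631 + 0.10×0.4706 + 0.13×1.1538 + 0.15×0.6698 + 0.51×2.2631 = 1.6456
MRP = 6.16% − 2.51% = 3.65%
E(R_P) = R_f + β_P × MRP = 2.51% + 1.6456 × 3.65% = 8.52%

8.52%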